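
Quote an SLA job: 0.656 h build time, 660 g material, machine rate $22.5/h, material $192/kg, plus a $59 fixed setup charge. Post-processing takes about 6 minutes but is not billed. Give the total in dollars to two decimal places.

$200.48

Machine-time cost: 22.5 × 0.656 → $14.76.
Feedstock cost = 192 × 660/1000 = $126.72.
Total = 14.76 + 126.72 + 59 = $200.48.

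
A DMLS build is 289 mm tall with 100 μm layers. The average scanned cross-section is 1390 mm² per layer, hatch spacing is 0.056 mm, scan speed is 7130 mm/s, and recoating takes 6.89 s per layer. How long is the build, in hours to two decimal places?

Layers = ⌈289/0.1⌉ = 2890.
Hatch length per layer = 1390 / 0.056, so 24821.4 mm.
Scan time per layer: 24821.4 / 7130 → 3.4813 s.
Time per layer = 3.4813 + 6.89, so 10.3713 s.
2890 layers × 10.3713 s/layer = 29973.057 s, i.e. 8.33 hours.

8.33 hours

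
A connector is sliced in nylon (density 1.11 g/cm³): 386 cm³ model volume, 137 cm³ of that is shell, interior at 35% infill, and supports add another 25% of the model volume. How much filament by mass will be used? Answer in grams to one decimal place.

355.9 g

Infill region = 386 − 137 = 249 cm³.
Infill volume: 0.35 × 249 → 87.15 cm³.
Support = 0.25 × 386, so 96.5 cm³.
Deposited volume: 137 + 87.15 + 96.5 → 320.65 cm³.
Mass: 320.65 × 1.11 → 355.9215 g.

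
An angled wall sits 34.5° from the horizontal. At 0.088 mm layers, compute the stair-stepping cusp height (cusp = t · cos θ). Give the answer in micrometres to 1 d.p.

cos(34.5°) = 0.8241, so cusp = 0.088 × 0.8241 = 0.072521 mm → 72.5 μm.

72.5 μm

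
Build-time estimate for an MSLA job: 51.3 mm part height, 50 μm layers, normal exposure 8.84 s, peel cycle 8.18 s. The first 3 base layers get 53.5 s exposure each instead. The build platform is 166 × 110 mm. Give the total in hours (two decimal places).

Layers = ⌈51.3/0.05⌉ = 1026.
Bottom layers = 3 × (53.5 + 8.18) = 185.04 s.
Regular layers = 1023 × (8.84 + 8.18), so 17411.46 s.
Sum: 185.04 + 17411.46 = 17596.5 s → 4.89 hours.

4.89 hours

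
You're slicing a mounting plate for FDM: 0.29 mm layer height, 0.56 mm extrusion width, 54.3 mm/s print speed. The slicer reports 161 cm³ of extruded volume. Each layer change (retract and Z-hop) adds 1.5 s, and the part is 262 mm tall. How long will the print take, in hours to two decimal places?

Bead cross-section: 0.29 × 0.56 → 0.1624 mm².
Toolpath length = 161 cm³ / 0.1624 mm² = 161000 / 0.1624 = 991379.3 mm.
Time extruding = 991379.3 / 54.3, so 18257.4 s.
Layers = ⌈262/0.29⌉ = 904.
Non-print overhead = 904 × 1.5, so 1356 s.
Altogether 18257.4 + 1356 = 19613.4 s, i.e. 5.45 hours.

5.45 hours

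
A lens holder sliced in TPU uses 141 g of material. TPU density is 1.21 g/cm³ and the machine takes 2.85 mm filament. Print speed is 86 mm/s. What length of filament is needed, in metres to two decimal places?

18.27 m

Volume = 141 g / 1.21 g·cm⁻³ = 116.5289 cm³ = 116528.9 mm³.
Cross-section of 2.85 mm filament: π·(2.85/2)² = 6.3794 mm².
Length = 116528.9 / 6.3794 = 18266.44 mm = 18.27 m.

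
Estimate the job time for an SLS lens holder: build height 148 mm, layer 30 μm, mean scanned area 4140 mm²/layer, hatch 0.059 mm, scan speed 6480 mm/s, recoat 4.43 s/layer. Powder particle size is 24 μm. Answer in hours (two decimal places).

Layers = ⌈148/0.03⌉ = 4934.
Per-layer scan distance = 4140 / 0.059, so 70169.5 mm.
Laser time per layer = 70169.5 / 6480, so 10.8286 s.
Time per layer = 10.8286 + 4.43 = 15.2586 s.
Build time = 4934 × 15.2586 = 75285.9324 s = 20.91 hours.

20.91 hours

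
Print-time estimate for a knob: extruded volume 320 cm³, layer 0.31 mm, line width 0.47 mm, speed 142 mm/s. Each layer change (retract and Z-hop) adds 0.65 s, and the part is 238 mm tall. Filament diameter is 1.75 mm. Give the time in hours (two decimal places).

Line area = 0.31 × 0.47, so 0.1457 mm².
Path length: 320000 mm³ / 0.1457 mm² → 2196293.8 mm.
Time extruding = 2196293.8 / 142, so 15466.9 s.
Layer count = ceil(238 / 0.31) = 768.
Z-hop total = 768 × 0.65, so 499.2 s.
Altogether 15466.9 + 499.2 = 15966.1 s, i.e. 4.44 hours.

4.44 hours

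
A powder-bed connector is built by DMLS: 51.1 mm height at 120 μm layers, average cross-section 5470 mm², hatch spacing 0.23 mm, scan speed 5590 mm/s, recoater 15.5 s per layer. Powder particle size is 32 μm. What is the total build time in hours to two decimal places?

Layers = ⌈51.1/0.12⌉ = 426.
Per-layer scan distance = 5470 / 0.23, so 23782.6 mm.
Laser time per layer = 23782.6 / 5590 = 4.2545 s.
Time per layer = 4.2545 + 15.5, so 19.7545 s.
Build time = 426 × 19.7545 = 8415.417 s = 2.34 hours.

2.34 hours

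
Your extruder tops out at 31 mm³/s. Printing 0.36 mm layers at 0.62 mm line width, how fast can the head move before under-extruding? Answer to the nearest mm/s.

139 mm/s

Extrusion cross-section = 0.36 × 0.62 = 0.2232 mm².
v_max = Q/A = 31/0.2232 = 138.89 mm/s → 139 mm/s.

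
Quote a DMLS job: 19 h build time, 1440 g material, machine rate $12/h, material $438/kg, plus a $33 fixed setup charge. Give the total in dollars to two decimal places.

Machine-time cost = 12 × 19, so $228.00.
Feedstock cost = 438 × 1440/1000, so $630.72.
Total = 228.00 + 630.72 + 33 = $891.72.

$891.72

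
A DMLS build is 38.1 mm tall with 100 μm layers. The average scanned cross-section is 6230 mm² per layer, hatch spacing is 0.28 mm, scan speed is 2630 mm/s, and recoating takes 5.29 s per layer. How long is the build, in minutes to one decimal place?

87.3 minutes

Layers = ⌈38.1/0.1⌉ = 381.
Per-layer scan distance = 6230 / 0.28 = 22250 mm.
Laser time per layer = 22250 / 2630 = 8.4601 s.
Per-layer time: 8.4601 + 5.29 → 13.7501 s.
381 layers × 13.7501 s/layer = 5238.7881 s, i.e. 87.3 minutes.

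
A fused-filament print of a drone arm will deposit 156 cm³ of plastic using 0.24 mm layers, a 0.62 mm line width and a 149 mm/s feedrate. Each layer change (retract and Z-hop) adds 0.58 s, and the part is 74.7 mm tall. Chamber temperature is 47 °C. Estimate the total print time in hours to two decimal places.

Line area = 0.24 × 0.62 = 0.1488 mm².
Path length: 156000 mm³ / 0.1488 mm² → 1048387.1 mm.
Print-move time = 1048387.1 / 149 = 7036.2 s.
Number of layers: 74.7 / 0.24 → 312 (rounded up).
Layer-change overhead = 312 × 0.58, so 180.96 s.
Total = 7036.2 + 180.96 = 7217.16 s = 2.00 hours.

2.00 hours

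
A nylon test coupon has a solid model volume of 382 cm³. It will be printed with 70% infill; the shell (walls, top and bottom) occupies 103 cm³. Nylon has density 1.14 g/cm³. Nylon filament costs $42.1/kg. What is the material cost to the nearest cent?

Interior volume = 382 − 103 = 279 cm³.
Infill deposited: 0.70 × 279 → 195.3 cm³.
Total printed volume = 103 + 195.3, so 298.3 cm³.
Mass = 298.3 × 1.14, so 340.062 g.
Cost = 340.062 g / 1000 × $42.1/kg = $14.32.

$14.32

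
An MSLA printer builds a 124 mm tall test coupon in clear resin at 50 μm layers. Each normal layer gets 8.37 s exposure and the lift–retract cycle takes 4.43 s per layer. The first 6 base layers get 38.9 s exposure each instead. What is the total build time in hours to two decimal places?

Layers = ⌈124/0.05⌉ = 2480.
Bottom layers = 6 × (38.9 + 4.43), so 259.98 s.
Normal layers = 2474 × (8.37 + 4.43), so 31667.2 s.
Total = 259.98 + 31667.2 = 31927.18 s = 8.87 hours.

8.87 hours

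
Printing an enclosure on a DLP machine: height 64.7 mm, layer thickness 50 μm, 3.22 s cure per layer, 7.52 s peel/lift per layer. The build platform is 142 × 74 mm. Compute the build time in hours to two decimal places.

3.86 hours

Number of layers: 64.7 / 0.05 → 1294 (rounded up).
Each layer takes = 3.22 + 7.52 = 10.74 s.
Build time: 1294 × 10.74 s = 13897.56 s, i.e. 3.86 hours.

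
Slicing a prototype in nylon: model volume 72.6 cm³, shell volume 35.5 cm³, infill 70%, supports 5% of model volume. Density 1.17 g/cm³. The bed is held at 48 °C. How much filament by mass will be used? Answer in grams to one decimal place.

Volume inside the shell = 72.6 − 35.5, so 37.1 cm³.
Infill deposited = 0.70 × 37.1, so 25.97 cm³.
Support = 0.05 × 72.6 = 3.63 cm³.
Total extruded = 35.5 + 25.97 + 3.63, so 65.1 cm³.
Mass = 65.1 × 1.17, so 76.167 g.

76.2 g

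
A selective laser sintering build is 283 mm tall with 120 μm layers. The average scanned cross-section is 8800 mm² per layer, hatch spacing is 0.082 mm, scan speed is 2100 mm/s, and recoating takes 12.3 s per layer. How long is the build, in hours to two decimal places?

41.55 hours

Layer count = ceil(283 / 0.12) = 2359.
Hatch length per layer = 8800 / 0.082 = 107317.1 mm.
Laser time per layer: 107317.1 / 2100 → 51.1034 s.
Time per layer = 51.1034 + 12.3 = 63.4034 s.
Total: 2359 × 63.4034 s = 149568.6206 s → 41.55 hours.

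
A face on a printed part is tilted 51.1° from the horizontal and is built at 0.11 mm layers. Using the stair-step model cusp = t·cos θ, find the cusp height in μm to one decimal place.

69.1 μm

cos(51.1°) = 0.6280, so cusp = 0.11 × 0.6280 = 0.06908 mm → 69.1 μm.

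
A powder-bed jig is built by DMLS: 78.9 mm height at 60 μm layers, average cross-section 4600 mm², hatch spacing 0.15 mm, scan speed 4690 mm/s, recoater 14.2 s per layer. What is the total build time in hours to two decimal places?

7.58 hours

Layer count = ceil(78.9 / 0.06) = 1315.
Scan path per layer: 4600 / 0.15 → 30666.7 mm.
Scan time per layer = 30666.7 / 4690 = 6.5387 s.
Time per layer = 6.5387 + 14.2 = 20.7387 s.
1315 layers × 20.7387 s/layer = 27271.3905 s, i.e. 7.58 hours.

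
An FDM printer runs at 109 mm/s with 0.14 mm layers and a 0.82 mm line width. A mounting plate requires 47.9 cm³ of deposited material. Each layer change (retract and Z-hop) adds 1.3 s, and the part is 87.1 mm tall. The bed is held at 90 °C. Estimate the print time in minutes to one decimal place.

77.3 minutes

Bead cross-section = 0.14 × 0.82, so 0.1148 mm².
Path length: 47900 mm³ / 0.1148 mm² → 417247.4 mm.
Time extruding = 417247.4 / 109, so 3828 s.
Number of layers: 87.1 / 0.14 → 623 (rounded up).
Z-hop total: 623 × 1.3 → 809.9 s.
Altogether 3828 + 809.9 = 4637.9 s, i.e. 77.3 minutes.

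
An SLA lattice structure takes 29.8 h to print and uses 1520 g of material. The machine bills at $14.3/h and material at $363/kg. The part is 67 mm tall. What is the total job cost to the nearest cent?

$977.90

Machine cost = 14.3 × 29.8, so $426.14.
Feedstock cost: 363 × 1520/1000 → $551.76.
Job cost: 426.14 + 551.76 = $977.90.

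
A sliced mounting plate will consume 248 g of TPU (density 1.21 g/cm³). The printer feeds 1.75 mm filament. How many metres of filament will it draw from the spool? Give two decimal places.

Volume = 248 g / 1.21 g·cm⁻³ = 204.9587 cm³ = 204958.7 mm³.
Filament cross-section = π × (1.75/2)² = 2.4053 mm².
Length = 204958.7 / 2.4053 = 85211.28 mm = 85.21 m.

85.21 m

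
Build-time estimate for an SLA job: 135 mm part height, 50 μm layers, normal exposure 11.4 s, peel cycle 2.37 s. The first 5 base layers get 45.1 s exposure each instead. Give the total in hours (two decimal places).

Number of layers: 135 / 0.05 → 2700 (rounded up).
Bottom layers = 5 × (45.1 + 2.37), so 237.35 s.
Remaining layers: 2695 × (11.4 + 2.37) → 37110.15 s.
Total = 237.35 + 37110.15 = 37347.5 s = 10.37 hours.

10.37 hours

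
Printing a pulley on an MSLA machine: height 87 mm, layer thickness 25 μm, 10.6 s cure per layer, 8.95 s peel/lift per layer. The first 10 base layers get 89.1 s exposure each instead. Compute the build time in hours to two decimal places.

19.12 hours

Layer count = ceil(87 / 0.025) = 3480.
Bottom layers = 10 × (89.1 + 8.95) = 980.5 s.
Regular layers: 3470 × (10.6 + 8.95) → 67838.5 s.
Sum: 980.5 + 67838.5 = 68819 s → 19.12 hours.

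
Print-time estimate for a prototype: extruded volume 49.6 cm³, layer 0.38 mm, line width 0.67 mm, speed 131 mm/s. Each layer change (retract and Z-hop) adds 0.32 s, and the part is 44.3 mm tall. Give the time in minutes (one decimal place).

25.4 minutes

Extrusion cross-section = 0.38 × 0.67 = 0.2546 mm².
Total extruded path = 49600/0.2546 = 194815.4 mm.
Print-move time = 194815.4 / 131 = 1487.1 s.
Layer count = ceil(44.3 / 0.38) = 117.
Non-print overhead: 117 × 0.32 → 37.44 s.
Total = 1487.1 + 37.44 = 1524.54 s = 25.4 minutes.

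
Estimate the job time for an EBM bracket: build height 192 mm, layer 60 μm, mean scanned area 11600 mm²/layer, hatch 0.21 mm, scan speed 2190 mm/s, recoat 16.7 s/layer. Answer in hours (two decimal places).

37.26 hours

Number of layers: 192 / 0.06 → 3200 (rounded up).
Per-layer scan distance = 11600 / 0.21 = 55238.1 mm.
Beam time per layer = 55238.1 / 2190 = 25.2229 s.
Time per layer: 25.2229 + 16.7 → 41.9229 s.
3200 layers × 41.9229 s/layer = 134153.28 s, i.e. 37.26 hours.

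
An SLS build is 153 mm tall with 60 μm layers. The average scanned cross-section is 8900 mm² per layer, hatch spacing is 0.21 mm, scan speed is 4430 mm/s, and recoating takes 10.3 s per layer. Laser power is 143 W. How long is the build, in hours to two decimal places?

Number of layers: 153 / 0.06 → 2550 (rounded up).
Hatch length per layer: 8900 / 0.21 → 42381 mm.
Scan time per layer: 42381 / 4430 → 9.5668 s.
Time per layer = 9.5668 + 10.3, so 19.8668 s.
2550 layers × 19.8668 s/layer = 50660.34 s, i.e. 14.07 hours.

14.07 hours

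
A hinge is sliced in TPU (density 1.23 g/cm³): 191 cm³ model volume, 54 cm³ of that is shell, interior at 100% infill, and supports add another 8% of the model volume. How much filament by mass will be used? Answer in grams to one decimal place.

Interior volume = 191 − 54 = 137 cm³.
Deposited infill: 1.00 × 137 → 137 cm³.
Support = 0.08 × 191 = 15.28 cm³.
Deposited volume = 54 + 137 + 15.28 = 206.28 cm³.
Mass: 206.28 × 1.23 → 253.7244 g.

253.7 g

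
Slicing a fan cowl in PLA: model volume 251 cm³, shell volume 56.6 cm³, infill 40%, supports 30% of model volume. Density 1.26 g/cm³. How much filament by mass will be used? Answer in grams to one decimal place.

264.2 g

Infill region = 251 − 56.6, so 194.4 cm³.
Infill deposited = 0.40 × 194.4, so 77.76 cm³.
Support: 0.30 × 251 → 75.3 cm³.
Total extruded = 56.6 + 77.76 + 75.3, so 209.66 cm³.
Mass = 209.66 × 1.26, so 264.1716 g.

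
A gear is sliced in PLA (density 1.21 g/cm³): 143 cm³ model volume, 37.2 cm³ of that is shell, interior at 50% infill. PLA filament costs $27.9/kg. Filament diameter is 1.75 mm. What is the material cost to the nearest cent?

$3.04

Volume inside the shell = 143 − 37.2 = 105.8 cm³.
Deposited infill = 0.50 × 105.8 = 52.9 cm³.
Deposited volume = 37.2 + 52.9 = 90.1 cm³.
Mass: 90.1 × 1.21 → 109.021 g.
At $27.9/kg: 109.021/1000 × 27.9 = $3.04.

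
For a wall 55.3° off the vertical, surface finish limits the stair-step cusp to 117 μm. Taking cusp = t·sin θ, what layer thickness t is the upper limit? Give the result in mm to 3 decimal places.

Layer height = cusp / sin(55.3°) = 0.117 / 0.8221 = 0.142 mm.

0.142 mm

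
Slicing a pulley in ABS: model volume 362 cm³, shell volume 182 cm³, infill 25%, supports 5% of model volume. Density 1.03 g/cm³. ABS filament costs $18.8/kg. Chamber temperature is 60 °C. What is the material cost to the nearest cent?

$4.75

Interior volume: 362 − 182 → 180 cm³.
Infill volume = 0.25 × 180, so 45 cm³.
Support = 0.05 × 362, so 18.1 cm³.
Total printed volume: 182 + 45 + 18.1 → 245.1 cm³.
Mass = 245.1 × 1.03, so 252.453 g.
At $18.8/kg: 252.453/1000 × 18.8 = $4.75.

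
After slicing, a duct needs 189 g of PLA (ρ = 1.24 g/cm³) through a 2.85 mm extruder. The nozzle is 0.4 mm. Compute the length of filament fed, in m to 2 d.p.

23.89 m

Extruded volume: 189/1.24 = 152.4194 cm³ (152419.4 mm³).
A = π r² = π × 1.425² = 6.3794 mm².
Length = 152419.4 / 6.3794 = 23892.44 mm = 23.89 m.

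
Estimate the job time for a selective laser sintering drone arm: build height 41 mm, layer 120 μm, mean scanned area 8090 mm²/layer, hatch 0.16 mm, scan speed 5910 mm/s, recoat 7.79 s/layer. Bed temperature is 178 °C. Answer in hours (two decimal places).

1.55 hours

Layer count = ceil(41 / 0.12) = 342.
Per-layer scan distance = 8090 / 0.16, so 50562.5 mm.
Scan time per layer: 50562.5 / 5910 → 8.5554 s.
Layer cycle: 8.5554 + 7.79 → 16.3454 s.
Build time = 342 × 16.3454 = 5590.1268 s = 1.55 hours.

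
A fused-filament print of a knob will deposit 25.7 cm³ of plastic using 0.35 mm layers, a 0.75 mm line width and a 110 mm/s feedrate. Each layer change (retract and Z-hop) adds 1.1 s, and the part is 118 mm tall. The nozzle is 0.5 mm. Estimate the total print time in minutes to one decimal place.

Bead cross-section: 0.35 × 0.75 → 0.2625 mm².
Toolpath length = 25.7 cm³ / 0.2625 mm² = 25700 / 0.2625 = 97904.8 mm.
Extrusion time = 97904.8 / 110, so 890 s.
Layer count = ceil(118 / 0.35) = 338.
Layer-change overhead: 338 × 1.1 → 371.8 s.
Altogether 890 + 371.8 = 1261.8 s, i.e. 21.0 minutes.

21.0 minutes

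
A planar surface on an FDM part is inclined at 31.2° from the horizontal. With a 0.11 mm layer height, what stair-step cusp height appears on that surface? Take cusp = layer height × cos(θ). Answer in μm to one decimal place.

Cusp = layer height × cos(31.2°) = 0.11 × 0.8554 = 0.094094 mm = 94.1 μm.

94.1 μm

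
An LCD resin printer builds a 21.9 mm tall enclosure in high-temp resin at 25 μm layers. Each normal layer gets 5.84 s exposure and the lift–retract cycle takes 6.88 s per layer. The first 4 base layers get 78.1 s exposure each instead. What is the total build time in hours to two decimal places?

3.18 hours

Layers = ⌈21.9/0.025⌉ = 876.
Bottom layers = 4 × (78.1 + 6.88), so 339.92 s.
Normal layers = 872 × (5.84 + 6.88) = 11091.84 s.
Total = 339.92 + 11091.84 = 11431.76 s = 3.18 hours.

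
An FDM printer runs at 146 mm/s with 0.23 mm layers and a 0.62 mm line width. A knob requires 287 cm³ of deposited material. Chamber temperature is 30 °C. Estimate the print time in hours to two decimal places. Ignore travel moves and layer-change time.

Bead cross-section: 0.23 × 0.62 → 0.1426 mm².
Toolpath length = 287 cm³ / 0.1426 mm² = 287000 / 0.1426 = 2012622.7 mm.
Extrusion time = 2012622.7 / 146, so 13785.1 s.
In the requested units: 13785.1 s = 3.83 hours.

3.83 hours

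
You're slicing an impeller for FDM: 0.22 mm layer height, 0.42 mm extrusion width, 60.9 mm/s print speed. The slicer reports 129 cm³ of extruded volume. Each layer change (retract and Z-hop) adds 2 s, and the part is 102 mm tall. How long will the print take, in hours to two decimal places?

Line area = 0.22 × 0.42 = 0.0924 mm².
Total extruded path = 129000/0.0924 = 1396103.9 mm.
Extrusion time = 1396103.9 / 60.9, so 22924.5 s.
Number of layers: 102 / 0.22 → 464 (rounded up).
Layer-change overhead = 464 × 2, so 928 s.
Total = 22924.5 + 928 = 23852.5 s = 6.63 hours.

6.63 hours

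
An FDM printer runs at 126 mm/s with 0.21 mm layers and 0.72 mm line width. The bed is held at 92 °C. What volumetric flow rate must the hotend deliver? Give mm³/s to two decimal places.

Bead cross-section = 0.21 × 0.72, so 0.1512 mm².
Volumetric flow = 126 × 0.1512 = 19.05 mm³/s.

19.05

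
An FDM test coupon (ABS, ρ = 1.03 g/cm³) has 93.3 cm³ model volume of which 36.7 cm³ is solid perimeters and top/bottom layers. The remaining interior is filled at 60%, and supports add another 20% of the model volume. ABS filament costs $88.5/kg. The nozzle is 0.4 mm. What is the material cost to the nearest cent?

Interior volume = 93.3 − 36.7 = 56.6 cm³.
Deposited infill: 0.60 × 56.6 → 33.96 cm³.
Support: 0.20 × 93.3 → 18.66 cm³.
Total extruded = 36.7 + 33.96 + 18.66 = 89.32 cm³.
Mass: 89.32 × 1.03 → 91.9996 g.
At $88.5/kg: 91.9996/1000 × 88.5 = $8.14.

$8.14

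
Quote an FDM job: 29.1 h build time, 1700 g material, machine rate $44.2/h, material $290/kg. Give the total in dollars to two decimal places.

Machine-time cost = 44.2 × 29.1 = $1286.22.
Material cost = 290 × 1700/1000 = $493.00.
Job cost: 1286.22 + 493.00 = $1779.22.

$1779.22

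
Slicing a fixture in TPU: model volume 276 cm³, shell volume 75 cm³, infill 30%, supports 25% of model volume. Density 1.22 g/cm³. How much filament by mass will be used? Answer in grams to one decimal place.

Interior volume = 276 − 75, so 201 cm³.
Infill deposited: 0.30 × 201 → 60.3 cm³.
Support = 0.25 × 276, so 69 cm³.
Total printed volume = 75 + 60.3 + 69, so 204.3 cm³.
Mass: 204.3 × 1.22 → 249.246 g.

249.2 g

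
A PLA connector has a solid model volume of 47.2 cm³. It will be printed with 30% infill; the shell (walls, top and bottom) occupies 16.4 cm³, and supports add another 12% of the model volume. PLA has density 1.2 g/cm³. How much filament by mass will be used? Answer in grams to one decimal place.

37.6 g

Infill region: 47.2 − 16.4 → 30.8 cm³.
Deposited infill = 0.30 × 30.8 = 9.24 cm³.
Support = 0.12 × 47.2, so 5.664 cm³.
Total printed volume = 16.4 + 9.24 + 5.664, so 31.304 cm³.
Mass = 31.304 × 1.2, so 37.5648 g.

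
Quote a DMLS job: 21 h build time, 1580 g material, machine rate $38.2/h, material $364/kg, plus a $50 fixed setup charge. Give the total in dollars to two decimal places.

Time charge: 38.2 × 21 → $802.20.
Feedstock cost = 364 × 1580/1000 = $575.12.
Adding setup: 802.20 + 575.12 + 50 → $1427.32.

$1427.32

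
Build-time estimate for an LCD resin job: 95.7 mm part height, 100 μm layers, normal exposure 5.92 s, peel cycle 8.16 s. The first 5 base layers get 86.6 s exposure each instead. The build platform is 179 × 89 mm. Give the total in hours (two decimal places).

3.85 hours

Number of layers: 95.7 / 0.1 → 957 (rounded up).
Base layers = 5 × (86.6 + 8.16) = 473.8 s.
Normal layers = 952 × (5.92 + 8.16) = 13404.16 s.
Sum: 473.8 + 13404.16 = 13877.96 s → 3.85 hours.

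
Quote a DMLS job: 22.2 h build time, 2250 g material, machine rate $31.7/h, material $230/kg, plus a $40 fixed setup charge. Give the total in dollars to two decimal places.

$1261.24

Time charge = 31.7 × 22.2 = $703.74.
Material cost = 230 × 2250/1000, so $517.50.
Total = 703.74 + 517.50 + 40 = $1261.24.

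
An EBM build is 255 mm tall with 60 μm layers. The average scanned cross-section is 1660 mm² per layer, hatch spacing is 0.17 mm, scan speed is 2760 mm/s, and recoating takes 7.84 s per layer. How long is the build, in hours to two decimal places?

13.43 hours

Layer count = ceil(255 / 0.06) = 4250.
Per-layer scan distance: 1660 / 0.17 → 9764.7 mm.
Beam time per layer = 9764.7 / 2760, so 3.5379 s.
Per-layer time = 3.5379 + 7.84, so 11.3779 s.
Build time = 4250 × 11.3779 = 48356.075 s = 13.43 hours.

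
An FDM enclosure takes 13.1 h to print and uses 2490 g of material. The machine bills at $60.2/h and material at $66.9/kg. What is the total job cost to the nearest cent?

$955.20

Time charge: 60.2 × 13.1 → $788.62.
Material charge = 66.9 × 2490/1000, so $166.581.
Job cost: 788.62 + 166.581 = 955.201 ≈ $955.20.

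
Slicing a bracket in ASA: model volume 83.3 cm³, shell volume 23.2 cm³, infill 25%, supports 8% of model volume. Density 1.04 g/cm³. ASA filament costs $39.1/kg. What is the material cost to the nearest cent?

Interior volume = 83.3 − 23.2, so 60.1 cm³.
Deposited infill = 0.25 × 60.1 = 15.025 cm³.
Support = 0.08 × 83.3, so 6.664 cm³.
Total printed volume: 23.2 + 15.025 + 6.664 → 44.889 cm³.
Mass: 44.889 × 1.04 → 46.68456 g.
At $39.1/kg: 46.68456/1000 × 39.1 = $1.83.

$1.83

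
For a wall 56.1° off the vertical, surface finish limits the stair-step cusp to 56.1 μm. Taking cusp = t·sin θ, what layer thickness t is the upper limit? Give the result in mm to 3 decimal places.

sin(56.1°) = 0.8300; t_max = 0.0561/0.8300 = 0.068 mm.

0.068 mm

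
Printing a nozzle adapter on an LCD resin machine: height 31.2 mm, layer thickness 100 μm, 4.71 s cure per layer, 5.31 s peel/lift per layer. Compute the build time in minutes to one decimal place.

Layers = ⌈31.2/0.1⌉ = 312.
Each layer takes = 4.71 + 5.31, so 10.02 s.
Total = 312 × 10.02 = 3126.24 s = 52.1 minutes.

52.1 minutes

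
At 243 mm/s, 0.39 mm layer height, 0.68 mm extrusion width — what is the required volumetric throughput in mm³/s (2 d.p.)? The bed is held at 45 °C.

64.44

A = 0.39 × 0.68 = 0.2652 mm².
Volumetric flow = 243 × 0.2652 = 64.44 mm³/s.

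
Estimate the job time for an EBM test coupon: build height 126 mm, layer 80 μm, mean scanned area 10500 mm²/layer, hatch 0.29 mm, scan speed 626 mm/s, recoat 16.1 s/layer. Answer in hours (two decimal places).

32.35 hours

Layer count = ceil(126 / 0.08) = 1575.
Per-layer scan distance = 10500 / 0.29, so 36206.9 mm.
Per-layer scan time = 36206.9 / 626 = 57.8385 s.
Per-layer time = 57.8385 + 16.1, so 73.9385 s.
Total: 1575 × 73.9385 s = 116453.1375 s → 32.35 hours.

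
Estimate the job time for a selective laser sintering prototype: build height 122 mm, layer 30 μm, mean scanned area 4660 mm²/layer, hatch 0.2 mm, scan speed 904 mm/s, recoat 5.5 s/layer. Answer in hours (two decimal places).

35.33 hours

Number of layers: 122 / 0.03 → 4067 (rounded up).
Scan path per layer: 4660 / 0.2 → 23300 mm.
Laser time per layer = 23300 / 904, so 25.7743 s.
Time per layer: 25.7743 + 5.5 → 31.2743 s.
Build time = 4067 × 31.2743 = 127192.5781 s = 35.33 hours.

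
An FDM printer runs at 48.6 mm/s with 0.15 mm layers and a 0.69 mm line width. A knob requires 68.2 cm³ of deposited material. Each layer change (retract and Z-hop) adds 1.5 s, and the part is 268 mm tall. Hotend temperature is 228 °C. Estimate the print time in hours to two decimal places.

4.51 hours

Extrusion cross-section = 0.15 × 0.69 = 0.1035 mm².
Path length: 68200 mm³ / 0.1035 mm² → 658937.2 mm.
Print-move time = 658937.2 / 48.6 = 13558.4 s.
Layer count = ceil(268 / 0.15) = 1787.
Non-print overhead = 1787 × 1.5 = 2680.5 s.
Altogether 13558.4 + 2680.5 = 16238.9 s, i.e. 4.51 hours.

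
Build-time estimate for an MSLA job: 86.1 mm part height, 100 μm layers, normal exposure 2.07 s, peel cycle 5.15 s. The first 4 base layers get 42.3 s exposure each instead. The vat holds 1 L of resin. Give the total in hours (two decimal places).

1.77 hours

Layer count = ceil(86.1 / 0.1) = 861.
Burn-in layers = 4 × (42.3 + 5.15) = 189.8 s.
Normal layers = 857 × (2.07 + 5.15), so 6187.54 s.
Sum: 189.8 + 6187.54 = 6377.34 s → 1.77 hours.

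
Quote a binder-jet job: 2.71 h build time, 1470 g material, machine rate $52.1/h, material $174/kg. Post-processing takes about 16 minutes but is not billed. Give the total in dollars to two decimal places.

$396.97

Machine-time cost = 52.1 × 2.71, so $141.191.
Material charge = 174 × 1470/1000, so $255.78.
Job cost: 141.191 + 255.78 = 396.971 ≈ $396.97.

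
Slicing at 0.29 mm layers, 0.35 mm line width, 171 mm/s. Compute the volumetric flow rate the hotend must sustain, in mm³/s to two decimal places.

17.36

Extrusion cross-section = 0.29 × 0.35, so 0.1015 mm².
Volumetric flow = 171 × 0.1015 = 17.36 mm³/s.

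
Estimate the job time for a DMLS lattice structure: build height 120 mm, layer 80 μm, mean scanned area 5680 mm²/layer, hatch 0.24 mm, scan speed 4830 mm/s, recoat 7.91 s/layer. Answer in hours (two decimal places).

Number of layers: 120 / 0.08 → 1500 (rounded up).
Scan path per layer = 5680 / 0.24, so 23666.7 mm.
Scan time per layer: 23666.7 / 4830 → 4.8999 s.
Per-layer time = 4.8999 + 7.91 = 12.8099 s.
1500 layers × 12.8099 s/layer = 19214.85 s, i.e. 5.34 hours.

5.34 hours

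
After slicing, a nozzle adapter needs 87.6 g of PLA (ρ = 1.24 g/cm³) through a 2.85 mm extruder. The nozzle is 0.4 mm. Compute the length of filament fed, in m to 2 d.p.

Volume = 87.6 g / 1.24 g·cm⁻³ = 70.6452 cm³ = 70645.2 mm³.
A = π r² = π × 1.425² = 6.3794 mm².
Length = 70645.2 / 6.3794 = 11073.96 mm = 11.07 m.

11.07 m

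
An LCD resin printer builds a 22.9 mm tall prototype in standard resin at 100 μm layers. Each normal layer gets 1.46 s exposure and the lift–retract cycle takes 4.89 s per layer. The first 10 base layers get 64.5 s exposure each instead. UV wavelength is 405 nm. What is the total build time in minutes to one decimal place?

34.7 minutes

Layer count = ceil(22.9 / 0.1) = 229.
Bottom layers = 10 × (64.5 + 4.89), so 693.9 s.
Regular layers: 219 × (1.46 + 4.89) → 1390.65 s.
Total = 693.9 + 1390.65 = 2084.55 s = 34.7 minutes.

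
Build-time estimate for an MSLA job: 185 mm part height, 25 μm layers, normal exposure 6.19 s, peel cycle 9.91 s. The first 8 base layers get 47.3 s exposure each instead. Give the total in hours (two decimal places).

33.19 hours

Layers = ⌈185/0.025⌉ = 7400.
Bottom layers: 8 × (47.3 + 9.91) → 457.68 s.
Remaining layers = 7392 × (6.19 + 9.91) = 119011.2 s.
Total = 457.68 + 119011.2 = 119468.88 s = 33.19 hours.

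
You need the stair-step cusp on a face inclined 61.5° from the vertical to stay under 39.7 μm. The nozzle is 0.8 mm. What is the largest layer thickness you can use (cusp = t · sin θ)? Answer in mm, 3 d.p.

0.045 mm

t = h_c / sin θ = 0.0397 / 0.8788 = 0.045 mm.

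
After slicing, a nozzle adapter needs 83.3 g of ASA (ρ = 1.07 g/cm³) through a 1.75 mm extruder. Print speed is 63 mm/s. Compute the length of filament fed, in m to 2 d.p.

32.37 m

Extruded volume: 83.3/1.07 = 77.8505 cm³ (77850.5 mm³).
A = π r² = π × 0.875² = 2.4053 mm².
L = V/A = 77850.5/2.4053 = 32366.23 mm → 32.37 m.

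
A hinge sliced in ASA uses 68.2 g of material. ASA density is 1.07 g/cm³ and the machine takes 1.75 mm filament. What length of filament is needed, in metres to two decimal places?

26.50 m

Volume = 68.2 g / 1.07 g·cm⁻³ = 63.7383 cm³ = 63738.3 mm³.
A = π r² = π × 0.875² = 2.4053 mm².
L = V/A = 63738.3/2.4053 = 26499.11 mm → 26.50 m.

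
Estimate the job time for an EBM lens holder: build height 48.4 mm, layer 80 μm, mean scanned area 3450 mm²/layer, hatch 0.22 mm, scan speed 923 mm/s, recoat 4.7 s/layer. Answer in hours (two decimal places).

3.65 hours

Number of layers: 48.4 / 0.08 → 605 (rounded up).
Per-layer scan distance = 3450 / 0.22, so 15681.8 mm.
Beam time per layer = 15681.8 / 923, so 16.99 s.
Layer cycle: 16.99 + 4.7 → 21.69 s.
605 layers × 21.69 s/layer = 13122.45 s, i.e. 3.65 hours.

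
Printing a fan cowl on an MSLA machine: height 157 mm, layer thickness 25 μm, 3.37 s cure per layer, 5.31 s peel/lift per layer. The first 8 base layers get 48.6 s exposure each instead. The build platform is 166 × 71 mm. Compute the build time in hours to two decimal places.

15.24 hours

Layer count = ceil(157 / 0.025) = 6280.
Bottom layers = 8 × (48.6 + 5.31), so 431.28 s.
Normal layers = 6272 × (3.37 + 5.31), so 54440.96 s.
Sum: 431.28 + 54440.96 = 54872.24 s → 15.24 hours.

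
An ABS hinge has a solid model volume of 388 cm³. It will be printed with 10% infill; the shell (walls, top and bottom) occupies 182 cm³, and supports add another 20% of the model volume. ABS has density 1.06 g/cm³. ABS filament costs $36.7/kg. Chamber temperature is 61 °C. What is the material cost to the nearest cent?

Volume inside the shell = 388 − 182 = 206 cm³.
Infill volume = 0.10 × 206, so 20.6 cm³.
Support: 0.20 × 388 → 77.6 cm³.
Deposited volume: 182 + 20.6 + 77.6 → 280.2 cm³.
Mass = 280.2 × 1.06 = 297.012 g.
At $36.7/kg: 297.012/1000 × 36.7 = $10.90.

$10.90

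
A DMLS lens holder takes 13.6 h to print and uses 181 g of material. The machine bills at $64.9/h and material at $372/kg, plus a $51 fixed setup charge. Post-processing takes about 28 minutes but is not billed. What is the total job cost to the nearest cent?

$1000.97

Machine-time cost = 64.9 × 13.6, so $882.64.
Material charge: 372 × 181/1000 → $67.332.
Adding setup: 882.64 + 67.332 + 51 → 1000.972 ≈ $1000.97.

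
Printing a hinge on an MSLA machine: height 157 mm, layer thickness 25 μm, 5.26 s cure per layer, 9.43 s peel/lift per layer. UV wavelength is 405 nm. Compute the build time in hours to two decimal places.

25.63 hours

Number of layers: 157 / 0.025 → 6280 (rounded up).
Each layer takes: 5.26 + 9.43 → 14.69 s.
Build time: 6280 × 14.69 s = 92253.2 s, i.e. 25.63 hours.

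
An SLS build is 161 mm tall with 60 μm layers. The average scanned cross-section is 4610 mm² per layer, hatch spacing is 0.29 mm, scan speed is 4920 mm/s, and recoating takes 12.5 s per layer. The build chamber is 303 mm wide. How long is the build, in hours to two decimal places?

11.73 hours

Layers = ⌈161/0.06⌉ = 2684.
Hatch length per layer: 4610 / 0.29 → 15896.6 mm.
Per-layer scan time = 15896.6 / 4920, so 3.231 s.
Time per layer: 3.231 + 12.5 → 15.731 s.
2684 layers × 15.731 s/layer = 42222.004 s, i.e. 11.73 hours.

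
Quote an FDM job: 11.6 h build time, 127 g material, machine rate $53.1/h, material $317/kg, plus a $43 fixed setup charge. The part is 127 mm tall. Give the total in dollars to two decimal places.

$699.22

Time charge = 53.1 × 11.6, so $615.96.
Material cost: 317 × 127/1000 → $40.259.
Adding setup: 615.96 + 40.259 + 43 → 699.219 ≈ $699.22.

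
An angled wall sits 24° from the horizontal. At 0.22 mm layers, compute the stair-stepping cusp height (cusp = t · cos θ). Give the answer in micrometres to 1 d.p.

cos(24°) = 0.9135, so cusp = 0.22 × 0.9135 = 0.20097 mm → 201.0 μm.

201.0 μm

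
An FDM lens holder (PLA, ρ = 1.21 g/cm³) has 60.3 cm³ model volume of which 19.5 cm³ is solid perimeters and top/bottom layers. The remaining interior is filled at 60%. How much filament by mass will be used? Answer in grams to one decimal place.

53.2 g

Interior volume = 60.3 − 19.5 = 40.8 cm³.
Infill deposited: 0.60 × 40.8 → 24.48 cm³.
Total extruded: 19.5 + 24.48 → 43.98 cm³.
Mass = 43.98 × 1.21, so 53.2158 g.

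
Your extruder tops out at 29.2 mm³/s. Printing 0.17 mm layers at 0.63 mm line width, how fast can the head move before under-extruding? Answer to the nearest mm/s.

273 mm/s

A = 0.17 × 0.63, so 0.1071 mm².
Max speed = 29.2 / 0.1071 = 272.64 ≈ 273 mm/s.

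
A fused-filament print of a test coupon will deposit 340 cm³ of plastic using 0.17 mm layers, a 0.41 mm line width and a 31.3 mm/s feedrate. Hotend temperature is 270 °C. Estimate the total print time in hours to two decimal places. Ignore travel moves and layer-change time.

Bead cross-section: 0.17 × 0.41 → 0.0697 mm².
Toolpath length = 340 cm³ / 0.0697 mm² = 340000 / 0.0697 = 4878048.8 mm.
Extrusion time = 4878048.8 / 31.3, so 155848.2 s.
155848.2 s = 43.29 hours.

43.29 hours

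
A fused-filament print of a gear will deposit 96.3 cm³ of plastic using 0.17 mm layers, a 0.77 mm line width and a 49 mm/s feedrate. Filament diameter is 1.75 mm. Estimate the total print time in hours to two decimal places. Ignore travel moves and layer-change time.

4.17 hours

Line area = 0.17 × 0.77 = 0.1309 mm².
Total extruded path = 96300/0.1309 = 735676.1 mm.
Print-move time: 735676.1 / 49 → 15013.8 s.
Converting: 15013.8 s = 4.17 hours.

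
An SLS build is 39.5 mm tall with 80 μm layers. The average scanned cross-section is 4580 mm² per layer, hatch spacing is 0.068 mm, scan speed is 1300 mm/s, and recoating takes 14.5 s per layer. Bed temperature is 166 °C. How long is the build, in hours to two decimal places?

9.10 hours

Layer count = ceil(39.5 / 0.08) = 494.
Scan path per layer = 4580 / 0.068 = 67352.9 mm.
Scan time per layer: 67352.9 / 1300 → 51.8099 s.
Time per layer: 51.8099 + 14.5 → 66.3099 s.
Build time = 494 × 66.3099 = 32757.0906 s = 9.10 hours.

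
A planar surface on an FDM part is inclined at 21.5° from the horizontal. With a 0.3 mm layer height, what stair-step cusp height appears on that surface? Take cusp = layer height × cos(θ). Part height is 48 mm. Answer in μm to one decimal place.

Cusp = layer height × cos(21.5°) = 0.3 × 0.9304 = 0.27912 mm = 279.1 μm.

279.1 μm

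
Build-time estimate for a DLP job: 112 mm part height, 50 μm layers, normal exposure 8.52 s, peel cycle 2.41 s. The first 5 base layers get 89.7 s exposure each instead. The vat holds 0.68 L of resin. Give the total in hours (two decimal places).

6.91 hours

Number of layers: 112 / 0.05 → 2240 (rounded up).
Burn-in layers: 5 × (89.7 + 2.41) → 460.55 s.
Regular layers: 2235 × (8.52 + 2.41) → 24428.55 s.
Sum: 460.55 + 24428.55 = 24889.1 s → 6.91 hours.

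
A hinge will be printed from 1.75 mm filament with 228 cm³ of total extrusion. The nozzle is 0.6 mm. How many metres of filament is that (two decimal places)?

A = π r² = π × 0.875² = 2.4053 mm².
Length = 228 cm³ / 2.4053 mm² = 228000 / 2.4053 = 94790.67 mm = 94.79 m.

94.79 m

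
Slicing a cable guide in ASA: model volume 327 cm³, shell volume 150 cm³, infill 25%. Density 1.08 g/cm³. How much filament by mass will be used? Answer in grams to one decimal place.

Interior volume = 327 − 150 = 177 cm³.
Infill volume = 0.25 × 177 = 44.25 cm³.
Total printed volume = 150 + 44.25, so 194.25 cm³.
Mass = 194.25 × 1.08 = 209.79 g.

209.8 g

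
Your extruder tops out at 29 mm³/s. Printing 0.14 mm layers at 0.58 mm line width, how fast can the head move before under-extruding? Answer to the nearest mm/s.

357 mm/s

Bead cross-section: 0.14 × 0.58 → 0.0812 mm².
Max speed = 29 / 0.0812 = 357.14 ≈ 357 mm/s.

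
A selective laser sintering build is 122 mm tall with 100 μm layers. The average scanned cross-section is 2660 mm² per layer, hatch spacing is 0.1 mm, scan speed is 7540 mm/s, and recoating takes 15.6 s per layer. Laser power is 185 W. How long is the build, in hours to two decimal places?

6.48 hours

Number of layers: 122 / 0.1 → 1220 (rounded up).
Hatch length per layer = 2660 / 0.1, so 26600 mm.
Scan time per layer = 26600 / 7540, so 3.5279 s.
Layer cycle: 3.5279 + 15.6 → 19.1279 s.
Build time = 1220 × 19.1279 = 23336.038 s = 6.48 hours.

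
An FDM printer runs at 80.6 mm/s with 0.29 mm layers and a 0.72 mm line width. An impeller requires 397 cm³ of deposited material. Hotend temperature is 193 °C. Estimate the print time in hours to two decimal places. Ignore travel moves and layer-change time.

6.55 hours

Extrusion cross-section = 0.29 × 0.72 = 0.2088 mm².
Total extruded path = 397000/0.2088 = 1901341 mm.
Extrusion time = 1901341 / 80.6, so 23589.8 s.
That's 23589.8 s → 6.55 hours.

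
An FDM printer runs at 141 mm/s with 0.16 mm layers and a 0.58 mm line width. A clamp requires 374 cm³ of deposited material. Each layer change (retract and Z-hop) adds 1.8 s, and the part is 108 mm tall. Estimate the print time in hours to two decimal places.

Extrusion cross-section = 0.16 × 0.58, so 0.0928 mm².
Toolpath length = 374 cm³ / 0.0928 mm² = 374000 / 0.0928 = 4030172.4 mm.
Print-move time: 4030172.4 / 141 → 28582.8 s.
Layer count = ceil(108 / 0.16) = 675.
Non-print overhead = 675 × 1.8, so 1215 s.
Altogether 28582.8 + 1215 = 29797.8 s, i.e. 8.28 hours.

8.28 hours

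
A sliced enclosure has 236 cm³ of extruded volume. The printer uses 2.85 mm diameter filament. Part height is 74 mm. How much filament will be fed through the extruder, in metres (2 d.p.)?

36.99 m

Filament cross-section = π × (2.85/2)² = 6.3794 mm².
L = 236000 mm³ / 6.3794 mm² = 36994.07 mm, i.e. 36.99 m.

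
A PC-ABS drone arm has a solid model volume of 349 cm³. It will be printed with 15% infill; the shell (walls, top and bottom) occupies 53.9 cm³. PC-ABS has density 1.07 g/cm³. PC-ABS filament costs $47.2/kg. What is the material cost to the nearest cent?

Infill region = 349 − 53.9 = 295.1 cm³.
Infill deposited = 0.15 × 295.1 = 44.265 cm³.
Deposited volume: 53.9 + 44.265 → 98.165 cm³.
Mass: 98.165 × 1.07 → 105.03655 g.
Cost = 105.03655 g / 1000 × $47.2/kg = $4.96.

$4.96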